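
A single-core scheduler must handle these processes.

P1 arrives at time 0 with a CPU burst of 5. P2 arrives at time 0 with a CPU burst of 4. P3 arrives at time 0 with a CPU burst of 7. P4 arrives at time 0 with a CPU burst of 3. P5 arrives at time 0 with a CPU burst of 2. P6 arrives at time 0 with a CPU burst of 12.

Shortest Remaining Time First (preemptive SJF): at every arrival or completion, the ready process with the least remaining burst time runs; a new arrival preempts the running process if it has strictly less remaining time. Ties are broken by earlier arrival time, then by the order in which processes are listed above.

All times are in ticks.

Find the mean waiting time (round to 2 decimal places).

Gantt: | P5 0-2 | P4 2-5 | P2 5-9 | P1 9-14 | P3 14-21 | P6 21-33 |
Completion: P1=14  P2=9  P3=21  P4=5  P5=2  P6=33
Waiting times: P1=9, P2=5, P3=14, P4=2, P5=0, P6=21
Average waiting = (9+5+14+2+0+21) / 6 = 51/6 = 8.50

8.50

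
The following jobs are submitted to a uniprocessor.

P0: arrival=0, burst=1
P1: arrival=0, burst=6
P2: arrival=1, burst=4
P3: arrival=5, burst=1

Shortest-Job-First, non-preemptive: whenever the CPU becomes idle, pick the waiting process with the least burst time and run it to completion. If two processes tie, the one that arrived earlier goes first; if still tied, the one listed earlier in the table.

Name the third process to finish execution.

P3

Timeline: | P0 0-1 | P2 1-5 | P3 5-6 | P1 6-12 |
Completion: P0=1  P1=12  P2=5  P3=6
Finish order: P0 → P2 → P3 → P1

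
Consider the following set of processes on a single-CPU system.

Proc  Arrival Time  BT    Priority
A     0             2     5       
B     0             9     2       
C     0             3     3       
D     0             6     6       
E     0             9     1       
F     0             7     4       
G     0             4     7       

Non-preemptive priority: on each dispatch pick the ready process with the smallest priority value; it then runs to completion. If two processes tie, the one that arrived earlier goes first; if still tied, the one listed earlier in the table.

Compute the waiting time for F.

Gantt: | E 0-9 | B 9-18 | C 18-21 | F 21-28 | A 28-30 | D 30-36 | G 36-40 |
Completion: A=30  B=18  C=21  D=36  E=9  F=28  G=40
Turnaround (C−A): A=30  B=18  C=21  D=36  E=9  F=28  G=40
Waiting(F) = turnaround − burst = 28 − 7 = 21

21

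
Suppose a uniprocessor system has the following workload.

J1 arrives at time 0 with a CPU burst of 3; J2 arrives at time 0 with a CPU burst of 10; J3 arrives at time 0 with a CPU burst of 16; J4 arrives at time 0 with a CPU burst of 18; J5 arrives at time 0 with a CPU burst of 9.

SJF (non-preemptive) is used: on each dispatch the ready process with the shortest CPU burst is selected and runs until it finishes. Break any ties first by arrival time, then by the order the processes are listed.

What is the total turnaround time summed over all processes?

131

Timeline: | J1 0-3 | J5 3-12 | J2 12-22 | J3 22-38 | J4 38-56 |
Completion: J1=3  J2=22  J3=38  J4=56  J5=12
Turnaround (C−A): J1=3  J2=22  J3=38  J4=56  J5=12
Turnaround = completion − arrival: J1=3, J2=22, J3=38, J4=56, J5=12
Total turnaround = 3 + 22 + 38 + 56 + 12 = 131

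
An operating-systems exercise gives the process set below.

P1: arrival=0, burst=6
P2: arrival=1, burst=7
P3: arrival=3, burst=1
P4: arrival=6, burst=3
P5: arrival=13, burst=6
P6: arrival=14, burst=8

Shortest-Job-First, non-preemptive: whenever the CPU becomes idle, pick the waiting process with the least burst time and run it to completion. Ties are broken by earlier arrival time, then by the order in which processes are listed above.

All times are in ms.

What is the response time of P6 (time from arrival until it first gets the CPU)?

Schedule: | P1 0-6 | P3 6-7 | P4 7-10 | P2 10-17 | P5 17-23 | P6 23-31 |
Completion: P1=6  P2=17  P3=7  P4=10  P5=23  P6=31
Turnaround (C−A): P1=6  P2=16  P3=4  P4=4  P5=10  P6=17
Response(P6) = first start − arrival = 23 − 14 = 9

9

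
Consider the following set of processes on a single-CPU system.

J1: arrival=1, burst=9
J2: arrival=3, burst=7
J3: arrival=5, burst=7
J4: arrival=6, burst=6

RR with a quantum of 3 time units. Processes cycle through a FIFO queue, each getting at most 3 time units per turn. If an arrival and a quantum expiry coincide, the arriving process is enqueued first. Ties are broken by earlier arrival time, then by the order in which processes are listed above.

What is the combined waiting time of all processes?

65

Gantt: | idle 0-1 | J1 1-4 | J2 4-7 | J1 7-10 | J3 10-13 | J4 13-16 | J2 16-19 | J1 19-22 | J3 22-25 | J4 25-28 | J2 28-29 | J3 29-30 |
Completion: J1=22  J2=29  J3=30  J4=28
Turnaround (C−A): J1=21  J2=26  J3=25  J4=22
Waiting = turnaround − burst: J1=12, J2=19, J3=18, J4=16
Total waiting = 12 + 19 + 18 + 16 = 65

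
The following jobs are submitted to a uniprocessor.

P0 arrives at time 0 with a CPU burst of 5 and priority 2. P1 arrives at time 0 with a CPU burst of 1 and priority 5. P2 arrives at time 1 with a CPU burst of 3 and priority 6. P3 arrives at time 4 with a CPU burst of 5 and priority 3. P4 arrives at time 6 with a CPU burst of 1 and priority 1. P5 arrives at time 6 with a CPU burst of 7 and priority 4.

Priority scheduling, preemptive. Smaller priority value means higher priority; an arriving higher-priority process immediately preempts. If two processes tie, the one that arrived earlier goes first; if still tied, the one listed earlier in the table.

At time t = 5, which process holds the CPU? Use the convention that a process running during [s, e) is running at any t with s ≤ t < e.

P3

Gantt: | P0 0-5 | P3 5-6 | P4 6-7 | P3 7-11 | P5 11-18 | P1 18-19 | P2 19-22 |
Completion: P0=5  P1=19  P2=22  P3=11  P4=7  P5=18
Turnaround (C−A): P0=5  P1=19  P2=21  P3=7  P4=1  P5=12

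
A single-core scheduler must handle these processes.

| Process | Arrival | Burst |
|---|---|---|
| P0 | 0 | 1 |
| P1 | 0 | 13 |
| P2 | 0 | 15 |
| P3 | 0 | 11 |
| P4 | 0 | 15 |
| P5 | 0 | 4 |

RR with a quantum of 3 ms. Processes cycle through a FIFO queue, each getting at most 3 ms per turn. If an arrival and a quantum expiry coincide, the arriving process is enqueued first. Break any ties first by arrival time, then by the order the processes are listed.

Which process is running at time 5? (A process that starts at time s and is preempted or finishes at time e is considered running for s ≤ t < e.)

Timeline: | P0 0-1 | P1 1-4 | P2 4-7 | P3 7-10 | P4 10-13 | P5 13-16 | P1 16-19 | P2 19-22 | P3 22-25 | P4 25-28 | P5 28-29 | P1 29-32 | P2 32-35 | P3 35-38 | P4 38-41 | P1 41-44 | P2 44-47 | P3 47-49 | P4 49-52 | P1 52-53 | P2 53-56 | P4 56-59 |
Completion: P0=1  P1=53  P2=56  P3=49  P4=59  P5=29
Turnaround (C−A): P0=1  P1=53  P2=56  P3=49  P4=59  P5=29

P2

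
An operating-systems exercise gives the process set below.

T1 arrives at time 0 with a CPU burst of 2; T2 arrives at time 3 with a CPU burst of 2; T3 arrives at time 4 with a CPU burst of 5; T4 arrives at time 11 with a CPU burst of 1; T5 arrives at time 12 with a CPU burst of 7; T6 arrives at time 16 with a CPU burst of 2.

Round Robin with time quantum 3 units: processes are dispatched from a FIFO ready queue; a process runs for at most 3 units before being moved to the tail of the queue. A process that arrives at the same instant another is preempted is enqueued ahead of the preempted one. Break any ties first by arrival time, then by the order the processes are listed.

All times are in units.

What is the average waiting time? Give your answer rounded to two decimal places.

0.83

Timeline: | T1 0-2 | idle 2-3 | T2 3-5 | T3 5-10 | idle 10-11 | T4 11-12 | T5 12-18 | T6 18-20 | T5 20-21 |
Completion: T1=2  T2=5  T3=10  T4=12  T5=21  T6=20
Turnaround (C−A): T1=2  T2=2  T3=6  T4=1  T5=9  T6=4
Waiting times: T1=0, T2=0, T3=1, T4=0, T5=2, T6=2
Average waiting = (0+0+1+0+2+2) / 6 = 5/6 = 0.83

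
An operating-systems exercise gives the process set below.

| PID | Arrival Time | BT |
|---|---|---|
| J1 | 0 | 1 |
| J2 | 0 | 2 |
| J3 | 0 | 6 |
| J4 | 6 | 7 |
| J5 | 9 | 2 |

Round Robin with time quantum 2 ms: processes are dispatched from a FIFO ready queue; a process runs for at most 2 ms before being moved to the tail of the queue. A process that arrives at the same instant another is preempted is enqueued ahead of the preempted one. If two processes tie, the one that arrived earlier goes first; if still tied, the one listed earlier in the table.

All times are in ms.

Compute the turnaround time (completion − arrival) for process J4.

12

Gantt: | J1 0-1 | J2 1-3 | J3 3-7 | J4 7-9 | J3 9-11 | J5 11-13 | J4 13-18 |
Completion: J1=1  J2=3  J3=11  J4=18  J5=13
Turnaround (C−A): J1=1  J2=3  J3=11  J4=12  J5=4
Turnaround(J4) = completion − arrival = 18 − 6 = 12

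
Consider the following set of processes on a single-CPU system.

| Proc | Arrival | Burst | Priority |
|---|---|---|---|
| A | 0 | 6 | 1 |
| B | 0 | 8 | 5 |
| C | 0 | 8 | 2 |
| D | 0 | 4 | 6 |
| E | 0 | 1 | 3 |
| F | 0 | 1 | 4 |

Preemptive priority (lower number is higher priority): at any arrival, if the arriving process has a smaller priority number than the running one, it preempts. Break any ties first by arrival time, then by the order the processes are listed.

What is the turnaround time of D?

Timeline: | A 0-6 | C 6-14 | E 14-15 | F 15-16 | B 16-24 | D 24-28 |
Completion: A=6  B=24  C=14  D=28  E=15  F=16
Turnaround (C−A): A=6  B=24  C=14  D=28  E=15  F=16
Turnaround(D) = completion − arrival = 28 − 0 = 28

28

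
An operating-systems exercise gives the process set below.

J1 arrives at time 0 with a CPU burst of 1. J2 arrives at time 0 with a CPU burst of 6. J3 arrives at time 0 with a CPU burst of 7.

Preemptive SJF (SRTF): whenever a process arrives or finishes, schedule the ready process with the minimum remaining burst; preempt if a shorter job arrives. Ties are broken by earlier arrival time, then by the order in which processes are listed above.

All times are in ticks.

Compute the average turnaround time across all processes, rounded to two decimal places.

Timeline: | J1 0-1 | J2 1-7 | J3 7-14 |
Completion: J1=1  J2=7  J3=14
Turnaround (C−A): J1=1  J2=7  J3=14
Turnaround times: J1=1, J2=7, J3=14
Average turnaround = (1+7+14) / 3 = 22/3 = 7.33

7.33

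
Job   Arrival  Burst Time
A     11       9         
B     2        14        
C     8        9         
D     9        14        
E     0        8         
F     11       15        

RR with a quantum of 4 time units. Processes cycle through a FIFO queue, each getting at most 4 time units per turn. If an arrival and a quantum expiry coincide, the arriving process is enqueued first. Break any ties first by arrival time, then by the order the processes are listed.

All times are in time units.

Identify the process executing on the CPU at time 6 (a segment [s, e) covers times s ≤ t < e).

B

Timeline: | E 0-4 | B 4-8 | E 8-12 | C 12-16 | B 16-20 | D 20-24 | A 24-28 | F 28-32 | C 32-36 | B 36-40 | D 40-44 | A 44-48 | F 48-52 | C 52-53 | B 53-55 | D 55-59 | A 59-60 | F 60-64 | D 64-66 | F 66-69 |
Completion: A=60  B=55  C=53  D=66  E=12  F=69
Turnaround (C−A): A=49  B=53  C=45  D=57  E=12  F=58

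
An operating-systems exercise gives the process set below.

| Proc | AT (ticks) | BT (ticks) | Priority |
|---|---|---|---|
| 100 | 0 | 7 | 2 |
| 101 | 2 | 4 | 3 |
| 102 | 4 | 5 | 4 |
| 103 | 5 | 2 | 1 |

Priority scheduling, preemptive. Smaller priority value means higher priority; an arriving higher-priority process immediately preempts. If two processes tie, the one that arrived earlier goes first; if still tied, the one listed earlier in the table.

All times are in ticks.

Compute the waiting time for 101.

Timeline: | 100 0-5 | 103 5-7 | 100 7-9 | 101 9-13 | 102 13-18 |
Completion: 100=9  101=13  102=18  103=7
Turnaround (C−A): 100=9  101=11  102=14  103=2
Waiting(101) = turnaround − burst = 11 − 4 = 7

7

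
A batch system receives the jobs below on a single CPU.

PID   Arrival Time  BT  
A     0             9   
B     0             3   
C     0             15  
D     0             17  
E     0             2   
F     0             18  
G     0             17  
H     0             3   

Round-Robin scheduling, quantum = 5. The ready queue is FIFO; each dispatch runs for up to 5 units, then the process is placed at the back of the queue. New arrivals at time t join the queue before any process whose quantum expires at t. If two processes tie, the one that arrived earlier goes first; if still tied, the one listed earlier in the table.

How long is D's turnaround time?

Schedule: | A 0-5 | B 5-8 | C 8-13 | D 13-18 | E 18-20 | F 20-25 | G 25-30 | H 30-33 | A 33-37 | C 37-42 | D 42-47 | F 47-52 | G 52-57 | C 57-62 | D 62-67 | F 67-72 | G 72-77 | D 77-79 | F 79-82 | G 82-84 |
Completion: A=37  B=8  C=62  D=79  E=20  F=82  G=84  H=33
Turnaround (C−A): A=37  B=8  C=62  D=79  E=20  F=82  G=84  H=33
Turnaround(D) = completion − arrival = 79 − 0 = 79

79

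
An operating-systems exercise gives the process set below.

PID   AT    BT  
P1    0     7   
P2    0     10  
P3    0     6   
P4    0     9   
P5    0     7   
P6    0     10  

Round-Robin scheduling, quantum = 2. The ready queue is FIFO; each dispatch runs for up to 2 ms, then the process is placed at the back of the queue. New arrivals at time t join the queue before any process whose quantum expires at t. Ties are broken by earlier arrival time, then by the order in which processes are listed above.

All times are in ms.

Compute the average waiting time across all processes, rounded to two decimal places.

33.67

Schedule: | P1 0-2 | P2 2-4 | P3 4-6 | P4 6-8 | P5 8-10 | P6 10-12 | P1 12-14 | P2 14-16 | P3 16-18 | P4 18-20 | P5 20-22 | P6 22-24 | P1 24-26 | P2 26-28 | P3 28-30 | P4 30-32 | P5 32-34 | P6 34-36 | P1 36-37 | P2 37-39 | P4 39-41 | P5 41-42 | P6 42-44 | P2 44-46 | P4 46-47 | P6 47-49 |
Completion: P1=37  P2=46  P3=30  P4=47  P5=42  P6=49
Turnaround (C−A): P1=37  P2=46  P3=30  P4=47  P5=42  P6=49
Waiting times: P1=30, P2=36, P3=24, P4=38, P5=35, P6=39
Average waiting = (30+36+24+38+35+39) / 6 = 202/6 = 33.67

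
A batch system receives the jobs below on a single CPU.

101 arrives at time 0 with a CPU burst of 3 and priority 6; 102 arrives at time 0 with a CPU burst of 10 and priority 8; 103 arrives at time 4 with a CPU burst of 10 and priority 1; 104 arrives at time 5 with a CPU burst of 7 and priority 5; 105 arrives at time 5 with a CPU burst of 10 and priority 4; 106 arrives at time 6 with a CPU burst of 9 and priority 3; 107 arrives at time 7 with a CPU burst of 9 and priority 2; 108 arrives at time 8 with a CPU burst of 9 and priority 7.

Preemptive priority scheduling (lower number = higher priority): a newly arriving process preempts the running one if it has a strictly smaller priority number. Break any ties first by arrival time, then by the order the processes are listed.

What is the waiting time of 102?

57

Timeline: | 101 0-3 | 102 3-4 | 103 4-14 | 107 14-23 | 106 23-32 | 105 32-42 | 104 42-49 | 108 49-58 | 102 58-67 |
Completion: 101=3  102=67  103=14  104=49  105=42  106=32  107=23  108=58
Turnaround (C−A): 101=3  102=67  103=10  104=44  105=37  106=26  107=16  108=50
Waiting(102) = turnaround − burst = 67 − 10 = 57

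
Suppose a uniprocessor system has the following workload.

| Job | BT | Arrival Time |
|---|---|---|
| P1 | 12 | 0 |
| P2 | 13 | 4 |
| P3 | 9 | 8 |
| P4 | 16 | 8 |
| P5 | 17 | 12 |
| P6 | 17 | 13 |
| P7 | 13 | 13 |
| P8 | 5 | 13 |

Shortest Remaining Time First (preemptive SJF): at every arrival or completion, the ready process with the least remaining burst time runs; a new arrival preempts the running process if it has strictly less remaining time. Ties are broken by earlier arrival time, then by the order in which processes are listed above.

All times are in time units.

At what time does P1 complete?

12

Timeline: | P1 0-12 | P3 12-13 | P8 13-18 | P3 18-26 | P2 26-39 | P7 39-52 | P4 52-68 | P5 68-85 | P6 85-102 |
Completion: P1=12  P2=39  P3=26  P4=68  P5=85  P6=102  P7=52  P8=18
Turnaround (C−A): P1=12  P2=35  P3=18  P4=60  P5=73  P6=89  P7=39  P8=5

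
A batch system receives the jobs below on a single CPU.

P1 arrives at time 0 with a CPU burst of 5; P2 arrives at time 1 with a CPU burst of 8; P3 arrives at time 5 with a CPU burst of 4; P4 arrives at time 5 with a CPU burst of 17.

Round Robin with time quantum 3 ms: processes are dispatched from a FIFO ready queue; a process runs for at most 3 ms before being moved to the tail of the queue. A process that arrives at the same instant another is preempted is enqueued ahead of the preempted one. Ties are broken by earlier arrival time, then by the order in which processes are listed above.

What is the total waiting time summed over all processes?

Schedule: | P1 0-3 | P2 3-6 | P1 6-8 | P3 8-11 | P4 11-14 | P2 14-17 | P3 17-18 | P4 18-21 | P2 21-23 | P4 23-34 |
Completion: P1=8  P2=23  P3=18  P4=34
Waiting = turnaround − burst: P1=3, P2=14, P3=9, P4=12
Total waiting = 3 + 14 + 9 + 12 = 38

38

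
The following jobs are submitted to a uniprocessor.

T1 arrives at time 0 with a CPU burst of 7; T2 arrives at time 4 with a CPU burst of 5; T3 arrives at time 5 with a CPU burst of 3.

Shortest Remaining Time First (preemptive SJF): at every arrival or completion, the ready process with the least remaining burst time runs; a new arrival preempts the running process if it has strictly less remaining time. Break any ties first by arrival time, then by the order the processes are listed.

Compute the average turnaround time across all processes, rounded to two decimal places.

7.67

Gantt: | T1 0-7 | T3 7-10 | T2 10-15 |
Completion: T1=7  T2=15  T3=10
Turnaround (C−A): T1=7  T2=11  T3=5
Turnaround times: T1=7, T2=11, T3=5
Average turnaround = (7+11+5) / 3 = 23/3 = 7.67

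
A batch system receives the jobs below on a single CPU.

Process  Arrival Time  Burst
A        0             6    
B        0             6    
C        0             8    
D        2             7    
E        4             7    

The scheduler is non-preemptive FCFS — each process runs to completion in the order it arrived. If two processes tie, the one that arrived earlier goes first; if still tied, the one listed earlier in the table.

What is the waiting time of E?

Gantt: | A 0-6 | B 6-12 | C 12-20 | D 20-27 | E 27-34 |
Completion: A=6  B=12  C=20  D=27  E=34
Turnaround (C−A): A=6  B=12  C=20  D=25  E=30
Waiting(E) = turnaround − burst = 30 − 7 = 23

23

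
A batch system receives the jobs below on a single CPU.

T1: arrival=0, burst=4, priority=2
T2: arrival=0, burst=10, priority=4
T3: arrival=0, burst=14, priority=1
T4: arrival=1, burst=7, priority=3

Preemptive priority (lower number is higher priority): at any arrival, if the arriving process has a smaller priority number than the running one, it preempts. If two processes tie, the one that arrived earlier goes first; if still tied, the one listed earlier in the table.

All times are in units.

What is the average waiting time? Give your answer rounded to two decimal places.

Gantt: | T3 0-14 | T1 14-18 | T4 18-25 | T2 25-35 |
Completion: T1=18  T2=35  T3=14  T4=25
Waiting times: T1=14, T2=25, T3=0, T4=17
Average waiting = (14+25+0+17) / 4 = 56/4 = 14.00

14.00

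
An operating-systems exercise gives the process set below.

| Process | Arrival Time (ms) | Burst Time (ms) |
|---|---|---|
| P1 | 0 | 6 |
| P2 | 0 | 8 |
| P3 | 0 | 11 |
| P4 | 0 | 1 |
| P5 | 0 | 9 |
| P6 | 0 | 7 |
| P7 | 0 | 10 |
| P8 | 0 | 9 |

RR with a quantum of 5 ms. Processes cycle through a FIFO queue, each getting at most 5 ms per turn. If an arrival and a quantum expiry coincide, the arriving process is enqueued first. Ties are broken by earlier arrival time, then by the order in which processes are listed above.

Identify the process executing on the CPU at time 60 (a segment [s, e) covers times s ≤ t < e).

P3

Schedule: | P1 0-5 | P2 5-10 | P3 10-15 | P4 15-16 | P5 16-21 | P6 21-26 | P7 26-31 | P8 31-36 | P1 36-37 | P2 37-40 | P3 40-45 | P5 45-49 | P6 49-51 | P7 51-56 | P8 56-60 | P3 60-61 |
Completion: P1=37  P2=40  P3=61  P4=16  P5=49  P6=51  P7=56  P8=60
Turnaround (C−A): P1=37  P2=40  P3=61  P4=16  P5=49  P6=51  P7=56  P8=60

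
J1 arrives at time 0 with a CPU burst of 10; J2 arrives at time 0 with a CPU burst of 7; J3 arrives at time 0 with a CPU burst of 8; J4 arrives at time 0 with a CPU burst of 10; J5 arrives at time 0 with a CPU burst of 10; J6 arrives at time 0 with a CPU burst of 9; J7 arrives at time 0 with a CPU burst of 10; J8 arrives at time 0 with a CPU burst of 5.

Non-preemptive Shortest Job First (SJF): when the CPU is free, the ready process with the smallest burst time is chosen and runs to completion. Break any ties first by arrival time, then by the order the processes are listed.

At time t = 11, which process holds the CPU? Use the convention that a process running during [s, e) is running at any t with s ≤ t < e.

J2

Gantt: | J8 0-5 | J2 5-12 | J3 12-20 | J6 20-29 | J1 29-39 | J4 39-49 | J5 49-59 | J7 59-69 |
Completion: J1=39  J2=12  J3=20  J4=49  J5=59  J6=29  J7=69  J8=5
Turnaround (C−A): J1=39  J2=12  J3=20  J4=49  J5=59  J6=29  J7=69  J8=5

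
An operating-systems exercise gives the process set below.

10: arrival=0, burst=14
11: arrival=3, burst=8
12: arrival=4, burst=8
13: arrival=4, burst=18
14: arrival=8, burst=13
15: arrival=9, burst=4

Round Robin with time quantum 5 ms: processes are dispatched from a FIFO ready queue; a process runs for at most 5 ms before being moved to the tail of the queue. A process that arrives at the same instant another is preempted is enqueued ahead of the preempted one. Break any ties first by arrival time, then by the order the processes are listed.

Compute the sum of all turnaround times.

Timeline: | 10 0-5 | 11 5-10 | 12 10-15 | 13 15-20 | 10 20-25 | 14 25-30 | 15 30-34 | 11 34-37 | 12 37-40 | 13 40-45 | 10 45-49 | 14 49-54 | 13 54-59 | 14 59-62 | 13 62-65 |
Completion: 10=49  11=37  12=40  13=65  14=62  15=34
Turnaround (C−A): 10=49  11=34  12=36  13=61  14=54  15=25
Turnaround = completion − arrival: 10=49, 11=34, 12=36, 13=61, 14=54, 15=25
Total turnaround = 49 + 34 + 36 + 61 + 54 + 25 = 259

259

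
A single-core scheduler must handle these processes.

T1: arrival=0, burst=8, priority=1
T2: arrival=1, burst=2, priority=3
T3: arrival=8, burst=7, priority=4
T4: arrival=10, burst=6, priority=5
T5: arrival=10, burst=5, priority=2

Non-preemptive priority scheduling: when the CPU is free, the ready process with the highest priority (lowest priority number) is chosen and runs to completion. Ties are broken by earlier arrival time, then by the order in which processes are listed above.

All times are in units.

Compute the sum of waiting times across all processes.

26

Gantt: | T1 0-8 | T2 8-10 | T5 10-15 | T3 15-22 | T4 22-28 |
Completion: T1=8  T2=10  T3=22  T4=28  T5=15
Turnaround (C−A): T1=8  T2=9  T3=14  T4=18  T5=5
Waiting = turnaround − burst: T1=0, T2=7, T3=7, T4=12, T5=0
Total waiting = 0 + 7 + 7 + 12 + 0 = 26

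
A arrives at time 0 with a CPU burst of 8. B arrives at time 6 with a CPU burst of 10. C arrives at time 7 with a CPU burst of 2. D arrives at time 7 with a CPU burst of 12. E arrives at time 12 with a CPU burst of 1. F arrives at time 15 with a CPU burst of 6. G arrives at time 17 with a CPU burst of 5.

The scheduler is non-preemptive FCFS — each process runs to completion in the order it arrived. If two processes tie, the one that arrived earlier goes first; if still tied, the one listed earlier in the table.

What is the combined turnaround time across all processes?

130

Timeline: | A 0-8 | B 8-18 | C 18-20 | D 20-32 | E 32-33 | F 33-39 | G 39-44 |
Completion: A=8  B=18  C=20  D=32  E=33  F=39  G=44
Turnaround (C−A): A=8  B=12  C=13  D=25  E=21  F=24  G=27
Turnaround = completion − arrival: A=8, B=12, C=13, D=25, E=21, F=24, G=27
Total turnaround = 8 + 12 + 13 + 25 + 21 + 24 + 27 = 130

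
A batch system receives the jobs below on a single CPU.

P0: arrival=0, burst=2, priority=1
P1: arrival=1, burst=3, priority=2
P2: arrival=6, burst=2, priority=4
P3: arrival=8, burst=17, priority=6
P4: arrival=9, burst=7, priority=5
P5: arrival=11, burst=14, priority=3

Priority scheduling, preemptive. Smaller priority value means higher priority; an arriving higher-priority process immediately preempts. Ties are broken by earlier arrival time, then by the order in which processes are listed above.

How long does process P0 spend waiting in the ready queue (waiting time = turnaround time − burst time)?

0

Timeline: | P0 0-2 | P1 2-5 | idle 5-6 | P2 6-8 | P3 8-9 | P4 9-11 | P5 11-25 | P4 25-30 | P3 30-46 |
Completion: P0=2  P1=5  P2=8  P3=46  P4=30  P5=25
Turnaround (C−A): P0=2  P1=4  P2=2  P3=38  P4=21  P5=14
Waiting(P0) = turnaround − burst = 2 − 2 = 0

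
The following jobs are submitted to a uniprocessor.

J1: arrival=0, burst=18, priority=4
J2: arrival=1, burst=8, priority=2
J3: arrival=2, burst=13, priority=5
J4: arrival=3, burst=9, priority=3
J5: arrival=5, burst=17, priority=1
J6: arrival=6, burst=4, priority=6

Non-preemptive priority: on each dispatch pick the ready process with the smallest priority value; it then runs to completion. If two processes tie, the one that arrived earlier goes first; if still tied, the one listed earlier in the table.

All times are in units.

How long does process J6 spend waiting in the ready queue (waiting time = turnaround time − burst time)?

59

Schedule: | J1 0-18 | J5 18-35 | J2 35-43 | J4 43-52 | J3 52-65 | J6 65-69 |
Completion: J1=18  J2=43  J3=65  J4=52  J5=35  J6=69
Turnaround (C−A): J1=18  J2=42  J3=63  J4=49  J5=30  J6=63
Waiting(J6) = turnaround − burst = 63 − 4 = 59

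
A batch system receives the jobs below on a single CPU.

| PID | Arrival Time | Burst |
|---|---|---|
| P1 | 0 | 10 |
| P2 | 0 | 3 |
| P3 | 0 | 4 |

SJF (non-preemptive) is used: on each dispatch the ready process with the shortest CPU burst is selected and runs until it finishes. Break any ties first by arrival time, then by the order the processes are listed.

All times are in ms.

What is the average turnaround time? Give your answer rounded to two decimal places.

9.00

Gantt: | P2 0-3 | P3 3-7 | P1 7-17 |
Completion: P1=17  P2=3  P3=7
Turnaround (C−A): P1=17  P2=3  P3=7
Turnaround times: P1=17, P2=3, P3=7
Average turnaround = (17+3+7) / 3 = 27/3 = 9.00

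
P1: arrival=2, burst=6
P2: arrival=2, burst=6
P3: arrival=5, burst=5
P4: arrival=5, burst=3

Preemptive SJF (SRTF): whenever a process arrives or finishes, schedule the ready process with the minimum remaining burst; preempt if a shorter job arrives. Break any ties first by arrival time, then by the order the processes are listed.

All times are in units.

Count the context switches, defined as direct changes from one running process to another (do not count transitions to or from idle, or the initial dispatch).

Schedule: | idle 0-2 | P1 2-8 | P4 8-11 | P3 11-16 | P2 16-22 |
Completion: P1=8  P2=22  P3=16  P4=11
Turnaround (C−A): P1=6  P2=20  P3=11  P4=6

3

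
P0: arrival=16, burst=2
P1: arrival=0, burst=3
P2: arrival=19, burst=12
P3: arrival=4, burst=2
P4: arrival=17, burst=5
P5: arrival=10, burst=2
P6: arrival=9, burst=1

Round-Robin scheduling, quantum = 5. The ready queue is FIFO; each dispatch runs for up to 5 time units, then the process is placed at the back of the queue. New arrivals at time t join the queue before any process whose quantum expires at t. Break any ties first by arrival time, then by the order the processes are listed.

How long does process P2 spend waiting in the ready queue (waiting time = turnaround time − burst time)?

4

Schedule: | P1 0-3 | idle 3-4 | P3 4-6 | idle 6-9 | P6 9-10 | P5 10-12 | idle 12-16 | P0 16-18 | P4 18-23 | P2 23-35 |
Completion: P0=18  P1=3  P2=35  P3=6  P4=23  P5=12  P6=10
Turnaround (C−A): P0=2  P1=3  P2=16  P3=2  P4=6  P5=2  P6=1
Waiting(P2) = turnaround − burst = 16 − 12 = 4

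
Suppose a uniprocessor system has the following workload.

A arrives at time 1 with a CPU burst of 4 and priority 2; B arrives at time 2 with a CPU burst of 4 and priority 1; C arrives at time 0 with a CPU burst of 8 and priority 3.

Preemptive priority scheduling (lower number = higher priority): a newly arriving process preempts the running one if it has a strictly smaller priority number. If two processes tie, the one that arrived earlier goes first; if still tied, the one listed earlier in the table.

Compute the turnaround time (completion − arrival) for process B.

Gantt: | C 0-1 | A 1-2 | B 2-6 | A 6-9 | C 9-16 |
Completion: A=9  B=6  C=16
Turnaround (C−A): A=8  B=4  C=16
Turnaround(B) = completion − arrival = 6 − 2 = 4

4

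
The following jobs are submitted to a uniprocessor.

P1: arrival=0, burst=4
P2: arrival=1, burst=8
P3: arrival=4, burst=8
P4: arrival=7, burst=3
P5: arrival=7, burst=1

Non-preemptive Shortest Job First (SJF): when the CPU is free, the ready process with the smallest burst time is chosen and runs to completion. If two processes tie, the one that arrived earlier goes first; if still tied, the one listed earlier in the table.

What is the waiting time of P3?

12

Gantt: | P1 0-4 | P2 4-12 | P5 12-13 | P4 13-16 | P3 16-24 |
Completion: P1=4  P2=12  P3=24  P4=16  P5=13
Waiting(P3) = turnaround − burst = 20 − 8 = 12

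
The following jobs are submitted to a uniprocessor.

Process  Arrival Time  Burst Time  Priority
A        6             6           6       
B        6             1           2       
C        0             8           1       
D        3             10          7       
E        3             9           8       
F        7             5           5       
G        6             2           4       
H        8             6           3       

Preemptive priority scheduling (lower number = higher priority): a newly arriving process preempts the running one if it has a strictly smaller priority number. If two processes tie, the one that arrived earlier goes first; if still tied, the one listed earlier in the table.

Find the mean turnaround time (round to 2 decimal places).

18.13

Timeline: | C 0-8 | B 8-9 | H 9-15 | G 15-17 | F 17-22 | A 22-28 | D 28-38 | E 38-47 |
Completion: A=28  B=9  C=8  D=38  E=47  F=22  G=17  H=15
Turnaround (C−A): A=22  B=3  C=8  D=35  E=44  F=15  G=11  H=7
Turnaround times: A=22, B=3, C=8, D=35, E=44, F=15, G=11, H=7
Average turnaround = (22+3+8+35+44+15+11+7) / 8 = 145/8 = 18.13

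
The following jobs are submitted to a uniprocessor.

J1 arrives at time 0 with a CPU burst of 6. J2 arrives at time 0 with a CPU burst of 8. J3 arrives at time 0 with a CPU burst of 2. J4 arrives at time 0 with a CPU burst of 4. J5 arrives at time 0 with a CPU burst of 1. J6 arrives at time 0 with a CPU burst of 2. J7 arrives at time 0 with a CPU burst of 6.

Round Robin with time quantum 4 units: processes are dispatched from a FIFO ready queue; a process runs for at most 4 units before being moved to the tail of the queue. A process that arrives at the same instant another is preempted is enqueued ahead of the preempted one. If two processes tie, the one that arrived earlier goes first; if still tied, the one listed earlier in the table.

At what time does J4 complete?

Gantt: | J1 0-4 | J2 4-8 | J3 8-10 | J4 10-14 | J5 14-15 | J6 15-17 | J7 17-21 | J1 21-23 | J2 23-27 | J7 27-29 |
Completion: J1=23  J2=27  J3=10  J4=14  J5=15  J6=17  J7=29

14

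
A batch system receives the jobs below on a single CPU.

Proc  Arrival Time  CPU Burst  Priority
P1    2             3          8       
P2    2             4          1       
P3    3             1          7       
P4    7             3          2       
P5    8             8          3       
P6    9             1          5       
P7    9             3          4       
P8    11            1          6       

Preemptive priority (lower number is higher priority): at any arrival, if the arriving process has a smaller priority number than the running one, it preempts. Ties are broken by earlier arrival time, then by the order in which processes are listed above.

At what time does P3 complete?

7

Schedule: | idle 0-2 | P2 2-6 | P3 6-7 | P4 7-10 | P5 10-18 | P7 18-21 | P6 21-22 | P8 22-23 | P1 23-26 |
Completion: P1=26  P2=6  P3=7  P4=10  P5=18  P6=22  P7=21  P8=23
Turnaround (C−A): P1=24  P2=4  P3=4  P4=3  P5=10  P6=13  P7=12  P8=12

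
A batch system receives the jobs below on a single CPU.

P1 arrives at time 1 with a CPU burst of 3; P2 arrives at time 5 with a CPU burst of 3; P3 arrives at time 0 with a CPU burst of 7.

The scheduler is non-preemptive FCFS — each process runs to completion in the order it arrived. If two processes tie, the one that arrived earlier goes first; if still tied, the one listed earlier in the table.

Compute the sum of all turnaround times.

24

Gantt: | P3 0-7 | P1 7-10 | P2 10-13 |
Completion: P1=10  P2=13  P3=7
Turnaround (C−A): P1=9  P2=8  P3=7
Turnaround = completion − arrival: P1=9, P2=8, P3=7
Total turnaround = 9 + 8 + 7 = 24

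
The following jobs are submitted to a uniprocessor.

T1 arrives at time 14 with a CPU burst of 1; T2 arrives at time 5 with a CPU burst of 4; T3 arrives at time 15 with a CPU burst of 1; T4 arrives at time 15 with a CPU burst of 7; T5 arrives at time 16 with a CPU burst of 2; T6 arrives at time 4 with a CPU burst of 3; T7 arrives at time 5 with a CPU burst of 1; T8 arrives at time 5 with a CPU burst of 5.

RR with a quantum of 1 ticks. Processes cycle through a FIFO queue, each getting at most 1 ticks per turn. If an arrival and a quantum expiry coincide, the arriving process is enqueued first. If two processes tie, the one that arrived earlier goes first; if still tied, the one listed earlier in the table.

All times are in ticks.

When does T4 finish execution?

28

Timeline: | idle 0-4 | T6 4-5 | T2 5-6 | T7 6-7 | T8 7-8 | T6 8-9 | T2 9-10 | T8 10-11 | T6 11-12 | T2 12-13 | T8 13-14 | T2 14-15 | T1 15-16 | T8 16-17 | T3 17-18 | T4 18-19 | T5 19-20 | T8 20-21 | T4 21-22 | T5 22-23 | T4 23-28 |
Completion: T1=16  T2=15  T3=18  T4=28  T5=23  T6=12  T7=7  T8=21
Turnaround (C−A): T1=2  T2=10  T3=3  T4=13  T5=7  T6=8  T7=2  T8=16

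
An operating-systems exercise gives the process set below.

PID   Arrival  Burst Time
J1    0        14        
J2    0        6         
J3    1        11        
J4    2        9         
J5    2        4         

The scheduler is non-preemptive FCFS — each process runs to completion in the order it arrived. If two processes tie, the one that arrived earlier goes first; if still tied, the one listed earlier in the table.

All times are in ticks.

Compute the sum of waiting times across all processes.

100

Gantt: | J1 0-14 | J2 14-20 | J3 20-31 | J4 31-40 | J5 40-44 |
Completion: J1=14  J2=20  J3=31  J4=40  J5=44
Turnaround (C−A): J1=14  J2=20  J3=30  J4=38  J5=42
Waiting = turnaround − burst: J1=0, J2=14, J3=19, J4=29, J5=38
Total waiting = 0 + 14 + 19 + 29 + 38 = 100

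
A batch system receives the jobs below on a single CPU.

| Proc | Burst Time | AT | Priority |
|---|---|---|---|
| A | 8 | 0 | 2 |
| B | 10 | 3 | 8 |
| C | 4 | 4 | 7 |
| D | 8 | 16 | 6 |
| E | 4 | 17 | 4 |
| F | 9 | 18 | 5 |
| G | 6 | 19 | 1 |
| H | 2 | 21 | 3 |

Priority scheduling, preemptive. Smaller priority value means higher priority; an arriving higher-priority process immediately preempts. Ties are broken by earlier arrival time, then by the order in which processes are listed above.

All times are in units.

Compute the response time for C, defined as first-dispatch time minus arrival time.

Gantt: | A 0-8 | C 8-12 | B 12-16 | D 16-17 | E 17-19 | G 19-25 | H 25-27 | E 27-29 | F 29-38 | D 38-45 | B 45-51 |
Completion: A=8  B=51  C=12  D=45  E=29  F=38  G=25  H=27
Turnaround (C−A): A=8  B=48  C=8  D=29  E=12  F=20  G=6  H=6
Response(C) = first start − arrival = 8 − 4 = 4

4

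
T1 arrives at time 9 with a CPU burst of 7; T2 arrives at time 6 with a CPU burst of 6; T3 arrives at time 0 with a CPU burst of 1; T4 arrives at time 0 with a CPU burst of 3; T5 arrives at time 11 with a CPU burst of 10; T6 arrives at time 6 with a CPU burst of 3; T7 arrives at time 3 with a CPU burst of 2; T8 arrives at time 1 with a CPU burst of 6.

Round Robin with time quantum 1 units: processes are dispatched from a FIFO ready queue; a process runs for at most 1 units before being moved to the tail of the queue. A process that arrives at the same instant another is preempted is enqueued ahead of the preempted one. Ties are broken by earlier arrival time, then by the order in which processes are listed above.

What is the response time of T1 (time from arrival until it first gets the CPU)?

2

Schedule: | T3 0-1 | T4 1-2 | T8 2-3 | T4 3-4 | T7 4-5 | T8 5-6 | T4 6-7 | T7 7-8 | T2 8-9 | T6 9-10 | T8 10-11 | T1 11-12 | T2 12-13 | T6 13-14 | T5 14-15 | T8 15-16 | T1 16-17 | T2 17-18 | T6 18-19 | T5 19-20 | T8 20-21 | T1 21-22 | T2 22-23 | T5 23-24 | T8 24-25 | T1 25-26 | T2 26-27 | T5 27-28 | T1 28-29 | T2 29-30 | T5 30-31 | T1 31-32 | T5 32-33 | T1 33-34 | T5 34-38 |
Completion: T1=34  T2=30  T3=1  T4=7  T5=38  T6=19  T7=8  T8=25
Response(T1) = first start − arrival = 11 − 9 = 2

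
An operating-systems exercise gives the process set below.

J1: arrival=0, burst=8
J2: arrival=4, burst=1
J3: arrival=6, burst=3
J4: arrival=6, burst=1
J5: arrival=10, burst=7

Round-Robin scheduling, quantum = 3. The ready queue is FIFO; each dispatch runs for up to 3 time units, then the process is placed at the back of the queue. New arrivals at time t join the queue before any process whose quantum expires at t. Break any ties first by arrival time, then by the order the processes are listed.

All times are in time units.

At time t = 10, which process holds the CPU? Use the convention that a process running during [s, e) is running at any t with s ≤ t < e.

Schedule: | J1 0-6 | J2 6-7 | J3 7-10 | J4 10-11 | J1 11-13 | J5 13-20 |
Completion: J1=13  J2=7  J3=10  J4=11  J5=20

J4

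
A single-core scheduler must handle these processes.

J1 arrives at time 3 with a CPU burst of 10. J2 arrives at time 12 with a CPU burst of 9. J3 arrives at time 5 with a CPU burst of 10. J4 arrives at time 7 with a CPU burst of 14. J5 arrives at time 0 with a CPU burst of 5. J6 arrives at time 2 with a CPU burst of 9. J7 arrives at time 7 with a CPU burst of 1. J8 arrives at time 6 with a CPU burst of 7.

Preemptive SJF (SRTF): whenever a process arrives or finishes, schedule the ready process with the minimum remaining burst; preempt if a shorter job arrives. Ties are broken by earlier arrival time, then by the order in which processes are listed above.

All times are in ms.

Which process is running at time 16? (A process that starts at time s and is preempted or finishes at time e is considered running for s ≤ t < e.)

Timeline: | J5 0-5 | J6 5-6 | J8 6-7 | J7 7-8 | J8 8-14 | J6 14-22 | J2 22-31 | J1 31-41 | J3 41-51 | J4 51-65 |
Completion: J1=41  J2=31  J3=51  J4=65  J5=5  J6=22  J7=8  J8=14

J6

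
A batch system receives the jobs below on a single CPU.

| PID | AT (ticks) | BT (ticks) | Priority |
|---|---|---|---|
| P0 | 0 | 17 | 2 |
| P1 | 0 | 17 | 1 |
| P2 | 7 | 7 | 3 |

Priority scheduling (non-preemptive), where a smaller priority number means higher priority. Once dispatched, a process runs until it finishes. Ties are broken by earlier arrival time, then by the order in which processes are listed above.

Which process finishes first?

P1

Schedule: | P1 0-17 | P0 17-34 | P2 34-41 |
Completion: P0=34  P1=17  P2=41
Finish order: P1 → P0 → P2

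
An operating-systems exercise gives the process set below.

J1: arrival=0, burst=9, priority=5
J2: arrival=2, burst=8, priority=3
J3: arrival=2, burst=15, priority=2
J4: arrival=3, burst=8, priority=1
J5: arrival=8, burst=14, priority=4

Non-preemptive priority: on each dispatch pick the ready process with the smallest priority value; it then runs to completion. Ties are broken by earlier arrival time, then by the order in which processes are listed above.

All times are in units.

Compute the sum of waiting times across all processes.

83

Gantt: | J1 0-9 | J4 9-17 | J3 17-32 | J2 32-40 | J5 40-54 |
Completion: J1=9  J2=40  J3=32  J4=17  J5=54
Turnaround (C−A): J1=9  J2=38  J3=30  J4=14  J5=46
Waiting = turnaround − burst: J1=0, J2=30, J3=15, J4=6, J5=32
Total waiting = 0 + 30 + 15 + 6 + 32 = 83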